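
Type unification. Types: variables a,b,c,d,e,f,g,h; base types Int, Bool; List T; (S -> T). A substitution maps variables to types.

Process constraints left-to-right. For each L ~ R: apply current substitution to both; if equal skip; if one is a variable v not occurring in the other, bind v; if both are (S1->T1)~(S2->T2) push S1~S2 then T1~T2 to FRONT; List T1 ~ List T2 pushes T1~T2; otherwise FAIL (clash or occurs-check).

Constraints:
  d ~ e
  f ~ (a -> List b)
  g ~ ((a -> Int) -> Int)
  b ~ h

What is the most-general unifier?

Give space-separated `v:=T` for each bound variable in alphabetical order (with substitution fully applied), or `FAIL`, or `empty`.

step 1: unify d ~ e  [subst: {-} | 3 pending]
  bind d := e
step 2: unify f ~ (a -> List b)  [subst: {d:=e} | 2 pending]
  bind f := (a -> List b)
step 3: unify g ~ ((a -> Int) -> Int)  [subst: {d:=e, f:=(a -> List b)} | 1 pending]
  bind g := ((a -> Int) -> Int)
step 4: unify b ~ h  [subst: {d:=e, f:=(a -> List b), g:=((a -> Int) -> Int)} | 0 pending]
  bind b := h

Answer: b:=h d:=e f:=(a -> List h) g:=((a -> Int) -> Int)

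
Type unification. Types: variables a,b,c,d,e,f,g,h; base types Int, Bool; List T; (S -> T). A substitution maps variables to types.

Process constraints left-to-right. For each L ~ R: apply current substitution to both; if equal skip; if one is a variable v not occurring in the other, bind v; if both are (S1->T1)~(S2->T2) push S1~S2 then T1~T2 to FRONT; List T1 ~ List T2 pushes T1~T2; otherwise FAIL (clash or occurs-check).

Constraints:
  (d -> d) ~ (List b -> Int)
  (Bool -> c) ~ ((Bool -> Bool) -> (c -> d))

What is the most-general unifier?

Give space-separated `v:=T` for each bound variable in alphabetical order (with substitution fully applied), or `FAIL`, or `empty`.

step 1: unify (d -> d) ~ (List b -> Int)  [subst: {-} | 1 pending]
  -> decompose arrow: push d~List b, d~Int
step 2: unify d ~ List b  [subst: {-} | 2 pending]
  bind d := List b
step 3: unify List b ~ Int  [subst: {d:=List b} | 1 pending]
  clash: List b vs Int

Answer: FAIL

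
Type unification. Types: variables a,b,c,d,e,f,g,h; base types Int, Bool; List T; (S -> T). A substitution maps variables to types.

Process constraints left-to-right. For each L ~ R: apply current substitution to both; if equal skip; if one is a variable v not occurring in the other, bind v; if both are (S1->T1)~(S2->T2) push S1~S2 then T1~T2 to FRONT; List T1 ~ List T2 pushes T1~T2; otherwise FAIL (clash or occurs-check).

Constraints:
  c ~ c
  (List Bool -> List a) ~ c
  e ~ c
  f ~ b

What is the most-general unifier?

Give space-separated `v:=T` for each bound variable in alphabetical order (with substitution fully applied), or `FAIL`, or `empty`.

step 1: unify c ~ c  [subst: {-} | 3 pending]
  -> identical, skip
step 2: unify (List Bool -> List a) ~ c  [subst: {-} | 2 pending]
  bind c := (List Bool -> List a)
step 3: unify e ~ (List Bool -> List a)  [subst: {c:=(List Bool -> List a)} | 1 pending]
  bind e := (List Bool -> List a)
step 4: unify f ~ b  [subst: {c:=(List Bool -> List a), e:=(List Bool -> List a)} | 0 pending]
  bind f := b

Answer: c:=(List Bool -> List a) e:=(List Bool -> List a) f:=b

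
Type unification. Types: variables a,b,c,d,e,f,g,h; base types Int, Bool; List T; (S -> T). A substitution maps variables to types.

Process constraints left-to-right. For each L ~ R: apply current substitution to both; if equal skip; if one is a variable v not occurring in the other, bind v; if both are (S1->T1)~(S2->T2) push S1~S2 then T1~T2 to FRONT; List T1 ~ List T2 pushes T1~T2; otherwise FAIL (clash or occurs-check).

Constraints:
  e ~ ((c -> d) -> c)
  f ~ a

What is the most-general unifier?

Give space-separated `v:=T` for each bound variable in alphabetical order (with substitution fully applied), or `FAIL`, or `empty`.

Answer: e:=((c -> d) -> c) f:=a

Derivation:
step 1: unify e ~ ((c -> d) -> c)  [subst: {-} | 1 pending]
  bind e := ((c -> d) -> c)
step 2: unify f ~ a  [subst: {e:=((c -> d) -> c)} | 0 pending]
  bind f := a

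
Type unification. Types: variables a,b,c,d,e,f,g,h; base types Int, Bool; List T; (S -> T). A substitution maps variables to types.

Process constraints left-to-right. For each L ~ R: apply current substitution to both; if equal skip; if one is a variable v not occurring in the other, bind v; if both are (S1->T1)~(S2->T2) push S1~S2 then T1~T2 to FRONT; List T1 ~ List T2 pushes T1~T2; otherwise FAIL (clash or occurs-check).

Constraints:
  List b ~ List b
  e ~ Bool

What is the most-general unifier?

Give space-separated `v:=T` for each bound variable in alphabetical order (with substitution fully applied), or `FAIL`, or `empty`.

Answer: e:=Bool

Derivation:
step 1: unify List b ~ List b  [subst: {-} | 1 pending]
  -> identical, skip
step 2: unify e ~ Bool  [subst: {-} | 0 pending]
  bind e := Bool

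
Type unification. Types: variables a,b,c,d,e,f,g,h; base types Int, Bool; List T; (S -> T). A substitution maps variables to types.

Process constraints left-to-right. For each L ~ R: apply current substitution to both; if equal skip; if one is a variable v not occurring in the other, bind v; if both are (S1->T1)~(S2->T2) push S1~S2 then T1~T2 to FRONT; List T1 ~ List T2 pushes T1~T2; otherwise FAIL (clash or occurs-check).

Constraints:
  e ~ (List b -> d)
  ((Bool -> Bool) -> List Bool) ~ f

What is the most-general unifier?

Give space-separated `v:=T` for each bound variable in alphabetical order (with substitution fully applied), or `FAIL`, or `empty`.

step 1: unify e ~ (List b -> d)  [subst: {-} | 1 pending]
  bind e := (List b -> d)
step 2: unify ((Bool -> Bool) -> List Bool) ~ f  [subst: {e:=(List b -> d)} | 0 pending]
  bind f := ((Bool -> Bool) -> List Bool)

Answer: e:=(List b -> d) f:=((Bool -> Bool) -> List Bool)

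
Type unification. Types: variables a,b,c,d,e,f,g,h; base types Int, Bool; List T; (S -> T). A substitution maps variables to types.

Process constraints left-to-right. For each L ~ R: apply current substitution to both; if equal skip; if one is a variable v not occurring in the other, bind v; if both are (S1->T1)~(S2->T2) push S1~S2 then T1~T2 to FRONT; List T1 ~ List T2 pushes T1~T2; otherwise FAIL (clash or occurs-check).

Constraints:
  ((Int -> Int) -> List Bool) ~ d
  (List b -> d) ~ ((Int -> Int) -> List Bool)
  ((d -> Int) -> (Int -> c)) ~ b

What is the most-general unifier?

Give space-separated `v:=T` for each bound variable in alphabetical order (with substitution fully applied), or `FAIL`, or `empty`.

Answer: FAIL

Derivation:
step 1: unify ((Int -> Int) -> List Bool) ~ d  [subst: {-} | 2 pending]
  bind d := ((Int -> Int) -> List Bool)
step 2: unify (List b -> ((Int -> Int) -> List Bool)) ~ ((Int -> Int) -> List Bool)  [subst: {d:=((Int -> Int) -> List Bool)} | 1 pending]
  -> decompose arrow: push List b~(Int -> Int), ((Int -> Int) -> List Bool)~List Bool
step 3: unify List b ~ (Int -> Int)  [subst: {d:=((Int -> Int) -> List Bool)} | 2 pending]
  clash: List b vs (Int -> Int)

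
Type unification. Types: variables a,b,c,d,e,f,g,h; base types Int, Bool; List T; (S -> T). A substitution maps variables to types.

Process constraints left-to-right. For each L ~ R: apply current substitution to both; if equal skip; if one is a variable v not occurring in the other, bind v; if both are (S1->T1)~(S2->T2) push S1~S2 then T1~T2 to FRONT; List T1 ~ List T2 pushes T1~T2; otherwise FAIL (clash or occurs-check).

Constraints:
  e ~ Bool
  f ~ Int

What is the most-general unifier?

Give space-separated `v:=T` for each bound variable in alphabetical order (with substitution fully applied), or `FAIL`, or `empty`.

Answer: e:=Bool f:=Int

Derivation:
step 1: unify e ~ Bool  [subst: {-} | 1 pending]
  bind e := Bool
step 2: unify f ~ Int  [subst: {e:=Bool} | 0 pending]
  bind f := Int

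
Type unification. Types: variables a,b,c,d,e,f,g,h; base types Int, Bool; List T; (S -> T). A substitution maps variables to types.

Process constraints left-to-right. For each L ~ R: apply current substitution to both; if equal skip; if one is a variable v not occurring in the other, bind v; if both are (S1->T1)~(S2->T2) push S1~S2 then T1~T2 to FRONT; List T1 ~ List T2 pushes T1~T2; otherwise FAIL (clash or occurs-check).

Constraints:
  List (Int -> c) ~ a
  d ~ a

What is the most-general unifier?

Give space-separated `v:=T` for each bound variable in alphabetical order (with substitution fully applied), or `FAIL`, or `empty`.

Answer: a:=List (Int -> c) d:=List (Int -> c)

Derivation:
step 1: unify List (Int -> c) ~ a  [subst: {-} | 1 pending]
  bind a := List (Int -> c)
step 2: unify d ~ List (Int -> c)  [subst: {a:=List (Int -> c)} | 0 pending]
  bind d := List (Int -> c)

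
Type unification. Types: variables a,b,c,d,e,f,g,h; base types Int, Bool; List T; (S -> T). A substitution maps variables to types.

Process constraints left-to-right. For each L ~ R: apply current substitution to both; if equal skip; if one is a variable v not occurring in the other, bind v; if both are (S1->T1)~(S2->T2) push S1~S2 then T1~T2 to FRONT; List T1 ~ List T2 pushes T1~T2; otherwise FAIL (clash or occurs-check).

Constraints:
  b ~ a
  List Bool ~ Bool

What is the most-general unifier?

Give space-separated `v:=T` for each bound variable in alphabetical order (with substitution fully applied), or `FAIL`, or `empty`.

step 1: unify b ~ a  [subst: {-} | 1 pending]
  bind b := a
step 2: unify List Bool ~ Bool  [subst: {b:=a} | 0 pending]
  clash: List Bool vs Bool

Answer: FAIL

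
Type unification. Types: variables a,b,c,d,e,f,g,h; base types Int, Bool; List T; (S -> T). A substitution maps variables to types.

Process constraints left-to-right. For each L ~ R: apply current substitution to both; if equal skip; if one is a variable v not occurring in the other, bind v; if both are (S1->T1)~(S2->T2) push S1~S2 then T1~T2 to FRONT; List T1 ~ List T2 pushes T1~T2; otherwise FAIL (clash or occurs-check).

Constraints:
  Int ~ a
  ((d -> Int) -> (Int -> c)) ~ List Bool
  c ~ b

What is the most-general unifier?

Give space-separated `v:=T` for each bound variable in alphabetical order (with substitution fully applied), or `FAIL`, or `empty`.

step 1: unify Int ~ a  [subst: {-} | 2 pending]
  bind a := Int
step 2: unify ((d -> Int) -> (Int -> c)) ~ List Bool  [subst: {a:=Int} | 1 pending]
  clash: ((d -> Int) -> (Int -> c)) vs List Bool

Answer: FAIL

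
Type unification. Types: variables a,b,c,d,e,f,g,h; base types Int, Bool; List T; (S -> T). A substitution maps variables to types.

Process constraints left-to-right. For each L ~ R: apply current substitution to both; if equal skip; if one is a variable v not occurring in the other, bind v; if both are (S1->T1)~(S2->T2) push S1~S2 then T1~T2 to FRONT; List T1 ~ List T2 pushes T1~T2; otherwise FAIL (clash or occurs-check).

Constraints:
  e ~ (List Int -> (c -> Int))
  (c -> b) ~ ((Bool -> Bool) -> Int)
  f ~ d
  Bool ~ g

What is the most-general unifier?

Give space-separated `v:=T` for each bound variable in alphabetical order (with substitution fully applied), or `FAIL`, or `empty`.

step 1: unify e ~ (List Int -> (c -> Int))  [subst: {-} | 3 pending]
  bind e := (List Int -> (c -> Int))
step 2: unify (c -> b) ~ ((Bool -> Bool) -> Int)  [subst: {e:=(List Int -> (c -> Int))} | 2 pending]
  -> decompose arrow: push c~(Bool -> Bool), b~Int
step 3: unify c ~ (Bool -> Bool)  [subst: {e:=(List Int -> (c -> Int))} | 3 pending]
  bind c := (Bool -> Bool)
step 4: unify b ~ Int  [subst: {e:=(List Int -> (c -> Int)), c:=(Bool -> Bool)} | 2 pending]
  bind b := Int
step 5: unify f ~ d  [subst: {e:=(List Int -> (c -> Int)), c:=(Bool -> Bool), b:=Int} | 1 pending]
  bind f := d
step 6: unify Bool ~ g  [subst: {e:=(List Int -> (c -> Int)), c:=(Bool -> Bool), b:=Int, f:=d} | 0 pending]
  bind g := Bool

Answer: b:=Int c:=(Bool -> Bool) e:=(List Int -> ((Bool -> Bool) -> Int)) f:=d g:=Bool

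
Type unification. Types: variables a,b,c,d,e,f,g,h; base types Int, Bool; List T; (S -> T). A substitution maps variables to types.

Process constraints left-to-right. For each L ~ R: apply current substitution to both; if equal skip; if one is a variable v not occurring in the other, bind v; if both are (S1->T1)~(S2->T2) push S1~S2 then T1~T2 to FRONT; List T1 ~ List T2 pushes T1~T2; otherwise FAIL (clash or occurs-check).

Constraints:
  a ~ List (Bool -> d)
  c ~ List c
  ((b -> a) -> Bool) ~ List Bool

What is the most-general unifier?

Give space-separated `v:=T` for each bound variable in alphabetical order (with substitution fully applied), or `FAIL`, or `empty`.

step 1: unify a ~ List (Bool -> d)  [subst: {-} | 2 pending]
  bind a := List (Bool -> d)
step 2: unify c ~ List c  [subst: {a:=List (Bool -> d)} | 1 pending]
  occurs-check fail: c in List c

Answer: FAIL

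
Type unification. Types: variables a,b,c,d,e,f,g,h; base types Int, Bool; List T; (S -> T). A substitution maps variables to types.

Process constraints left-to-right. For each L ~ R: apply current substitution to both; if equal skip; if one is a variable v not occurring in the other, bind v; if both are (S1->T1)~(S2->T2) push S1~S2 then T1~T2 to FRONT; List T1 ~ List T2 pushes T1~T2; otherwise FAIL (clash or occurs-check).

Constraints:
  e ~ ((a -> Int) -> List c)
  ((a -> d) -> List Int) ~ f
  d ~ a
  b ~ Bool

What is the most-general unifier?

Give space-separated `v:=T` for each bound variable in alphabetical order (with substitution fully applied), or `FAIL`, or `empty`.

Answer: b:=Bool d:=a e:=((a -> Int) -> List c) f:=((a -> a) -> List Int)

Derivation:
step 1: unify e ~ ((a -> Int) -> List c)  [subst: {-} | 3 pending]
  bind e := ((a -> Int) -> List c)
step 2: unify ((a -> d) -> List Int) ~ f  [subst: {e:=((a -> Int) -> List c)} | 2 pending]
  bind f := ((a -> d) -> List Int)
step 3: unify d ~ a  [subst: {e:=((a -> Int) -> List c), f:=((a -> d) -> List Int)} | 1 pending]
  bind d := a
step 4: unify b ~ Bool  [subst: {e:=((a -> Int) -> List c), f:=((a -> d) -> List Int), d:=a} | 0 pending]
  bind b := Bool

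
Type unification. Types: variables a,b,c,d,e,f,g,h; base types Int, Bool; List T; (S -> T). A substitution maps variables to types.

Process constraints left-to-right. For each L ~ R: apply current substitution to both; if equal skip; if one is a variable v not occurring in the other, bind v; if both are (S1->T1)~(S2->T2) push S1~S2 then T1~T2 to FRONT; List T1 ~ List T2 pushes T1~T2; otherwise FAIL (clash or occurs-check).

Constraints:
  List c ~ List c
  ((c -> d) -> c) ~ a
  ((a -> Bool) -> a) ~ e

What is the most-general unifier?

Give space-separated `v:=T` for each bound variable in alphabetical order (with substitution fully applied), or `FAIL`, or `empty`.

step 1: unify List c ~ List c  [subst: {-} | 2 pending]
  -> identical, skip
step 2: unify ((c -> d) -> c) ~ a  [subst: {-} | 1 pending]
  bind a := ((c -> d) -> c)
step 3: unify ((((c -> d) -> c) -> Bool) -> ((c -> d) -> c)) ~ e  [subst: {a:=((c -> d) -> c)} | 0 pending]
  bind e := ((((c -> d) -> c) -> Bool) -> ((c -> d) -> c))

Answer: a:=((c -> d) -> c) e:=((((c -> d) -> c) -> Bool) -> ((c -> d) -> c))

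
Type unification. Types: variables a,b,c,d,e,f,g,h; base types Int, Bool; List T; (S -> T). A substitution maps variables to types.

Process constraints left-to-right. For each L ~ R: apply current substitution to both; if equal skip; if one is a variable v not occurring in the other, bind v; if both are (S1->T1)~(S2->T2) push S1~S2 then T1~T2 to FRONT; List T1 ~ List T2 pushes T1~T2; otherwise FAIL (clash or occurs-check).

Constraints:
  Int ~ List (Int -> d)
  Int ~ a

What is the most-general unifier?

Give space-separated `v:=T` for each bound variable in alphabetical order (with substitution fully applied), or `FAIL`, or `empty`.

step 1: unify Int ~ List (Int -> d)  [subst: {-} | 1 pending]
  clash: Int vs List (Int -> d)

Answer: FAIL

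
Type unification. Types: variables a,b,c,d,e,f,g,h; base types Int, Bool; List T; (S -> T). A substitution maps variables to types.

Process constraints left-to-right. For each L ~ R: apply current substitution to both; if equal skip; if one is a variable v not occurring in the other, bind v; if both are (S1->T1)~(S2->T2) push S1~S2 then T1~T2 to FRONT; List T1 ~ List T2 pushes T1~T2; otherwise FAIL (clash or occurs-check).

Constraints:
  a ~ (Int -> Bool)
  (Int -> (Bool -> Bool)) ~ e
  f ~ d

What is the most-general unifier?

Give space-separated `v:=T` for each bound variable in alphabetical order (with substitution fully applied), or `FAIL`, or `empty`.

step 1: unify a ~ (Int -> Bool)  [subst: {-} | 2 pending]
  bind a := (Int -> Bool)
step 2: unify (Int -> (Bool -> Bool)) ~ e  [subst: {a:=(Int -> Bool)} | 1 pending]
  bind e := (Int -> (Bool -> Bool))
step 3: unify f ~ d  [subst: {a:=(Int -> Bool), e:=(Int -> (Bool -> Bool))} | 0 pending]
  bind f := d

Answer: a:=(Int -> Bool) e:=(Int -> (Bool -> Bool)) f:=d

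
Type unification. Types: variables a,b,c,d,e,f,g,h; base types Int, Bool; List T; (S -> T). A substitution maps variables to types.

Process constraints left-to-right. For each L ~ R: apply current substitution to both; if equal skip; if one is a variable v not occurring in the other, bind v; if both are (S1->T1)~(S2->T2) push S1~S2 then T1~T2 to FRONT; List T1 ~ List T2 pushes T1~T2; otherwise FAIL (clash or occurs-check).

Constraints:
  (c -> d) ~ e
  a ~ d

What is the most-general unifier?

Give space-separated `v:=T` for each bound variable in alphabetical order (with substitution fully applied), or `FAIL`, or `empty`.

Answer: a:=d e:=(c -> d)

Derivation:
step 1: unify (c -> d) ~ e  [subst: {-} | 1 pending]
  bind e := (c -> d)
step 2: unify a ~ d  [subst: {e:=(c -> d)} | 0 pending]
  bind a := d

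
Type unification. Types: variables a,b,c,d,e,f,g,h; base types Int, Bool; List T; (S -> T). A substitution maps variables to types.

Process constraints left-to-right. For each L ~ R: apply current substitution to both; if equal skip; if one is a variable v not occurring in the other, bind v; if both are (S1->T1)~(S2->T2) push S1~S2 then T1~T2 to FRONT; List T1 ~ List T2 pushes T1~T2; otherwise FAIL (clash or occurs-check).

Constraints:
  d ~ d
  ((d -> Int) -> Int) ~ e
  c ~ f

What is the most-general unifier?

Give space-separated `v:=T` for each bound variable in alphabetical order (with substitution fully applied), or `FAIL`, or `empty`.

Answer: c:=f e:=((d -> Int) -> Int)

Derivation:
step 1: unify d ~ d  [subst: {-} | 2 pending]
  -> identical, skip
step 2: unify ((d -> Int) -> Int) ~ e  [subst: {-} | 1 pending]
  bind e := ((d -> Int) -> Int)
step 3: unify c ~ f  [subst: {e:=((d -> Int) -> Int)} | 0 pending]
  bind c := f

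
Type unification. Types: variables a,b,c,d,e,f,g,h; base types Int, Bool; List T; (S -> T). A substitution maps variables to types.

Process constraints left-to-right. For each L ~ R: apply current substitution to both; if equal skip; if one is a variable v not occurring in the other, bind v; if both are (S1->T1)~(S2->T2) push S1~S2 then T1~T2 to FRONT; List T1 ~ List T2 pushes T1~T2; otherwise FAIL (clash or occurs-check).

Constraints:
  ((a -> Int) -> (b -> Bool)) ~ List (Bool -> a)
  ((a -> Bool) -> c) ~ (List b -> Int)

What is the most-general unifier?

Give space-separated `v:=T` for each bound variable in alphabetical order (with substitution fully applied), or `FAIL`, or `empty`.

Answer: FAIL

Derivation:
step 1: unify ((a -> Int) -> (b -> Bool)) ~ List (Bool -> a)  [subst: {-} | 1 pending]
  clash: ((a -> Int) -> (b -> Bool)) vs List (Bool -> a)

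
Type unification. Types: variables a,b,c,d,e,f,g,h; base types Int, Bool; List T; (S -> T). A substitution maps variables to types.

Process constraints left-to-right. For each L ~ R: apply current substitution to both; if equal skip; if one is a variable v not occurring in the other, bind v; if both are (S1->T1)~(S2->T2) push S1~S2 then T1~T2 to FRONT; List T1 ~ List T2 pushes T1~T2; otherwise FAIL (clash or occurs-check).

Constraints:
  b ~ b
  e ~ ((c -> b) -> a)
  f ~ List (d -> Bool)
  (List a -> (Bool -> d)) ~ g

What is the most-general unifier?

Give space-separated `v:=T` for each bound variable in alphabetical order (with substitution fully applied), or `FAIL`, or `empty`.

Answer: e:=((c -> b) -> a) f:=List (d -> Bool) g:=(List a -> (Bool -> d))

Derivation:
step 1: unify b ~ b  [subst: {-} | 3 pending]
  -> identical, skip
step 2: unify e ~ ((c -> b) -> a)  [subst: {-} | 2 pending]
  bind e := ((c -> b) -> a)
step 3: unify f ~ List (d -> Bool)  [subst: {e:=((c -> b) -> a)} | 1 pending]
  bind f := List (d -> Bool)
step 4: unify (List a -> (Bool -> d)) ~ g  [subst: {e:=((c -> b) -> a), f:=List (d -> Bool)} | 0 pending]
  bind g := (List a -> (Bool -> d))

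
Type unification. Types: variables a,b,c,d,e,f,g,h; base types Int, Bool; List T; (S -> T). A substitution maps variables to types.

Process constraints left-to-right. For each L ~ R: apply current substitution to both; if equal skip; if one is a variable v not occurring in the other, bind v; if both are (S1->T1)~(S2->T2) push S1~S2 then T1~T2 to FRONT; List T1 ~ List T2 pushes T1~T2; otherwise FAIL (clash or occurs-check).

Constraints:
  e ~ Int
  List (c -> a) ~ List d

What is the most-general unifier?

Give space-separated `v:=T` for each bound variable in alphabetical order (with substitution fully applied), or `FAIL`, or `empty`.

step 1: unify e ~ Int  [subst: {-} | 1 pending]
  bind e := Int
step 2: unify List (c -> a) ~ List d  [subst: {e:=Int} | 0 pending]
  -> decompose List: push (c -> a)~d
step 3: unify (c -> a) ~ d  [subst: {e:=Int} | 0 pending]
  bind d := (c -> a)

Answer: d:=(c -> a) e:=Int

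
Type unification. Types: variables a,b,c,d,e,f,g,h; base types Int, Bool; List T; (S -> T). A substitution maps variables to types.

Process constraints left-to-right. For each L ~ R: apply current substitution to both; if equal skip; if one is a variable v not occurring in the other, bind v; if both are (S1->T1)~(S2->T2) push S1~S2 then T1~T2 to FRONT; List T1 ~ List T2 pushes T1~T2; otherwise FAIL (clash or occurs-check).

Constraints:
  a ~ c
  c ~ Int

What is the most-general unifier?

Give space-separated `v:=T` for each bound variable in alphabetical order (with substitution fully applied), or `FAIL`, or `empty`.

Answer: a:=Int c:=Int

Derivation:
step 1: unify a ~ c  [subst: {-} | 1 pending]
  bind a := c
step 2: unify c ~ Int  [subst: {a:=c} | 0 pending]
  bind c := Int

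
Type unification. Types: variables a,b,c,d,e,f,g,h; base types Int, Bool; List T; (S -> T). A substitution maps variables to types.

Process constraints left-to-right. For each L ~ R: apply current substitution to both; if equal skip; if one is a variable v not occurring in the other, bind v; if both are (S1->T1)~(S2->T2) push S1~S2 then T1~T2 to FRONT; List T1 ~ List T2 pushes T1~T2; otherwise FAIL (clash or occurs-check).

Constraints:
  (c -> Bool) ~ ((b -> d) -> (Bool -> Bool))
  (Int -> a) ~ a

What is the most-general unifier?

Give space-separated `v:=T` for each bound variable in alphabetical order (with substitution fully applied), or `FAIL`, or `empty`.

step 1: unify (c -> Bool) ~ ((b -> d) -> (Bool -> Bool))  [subst: {-} | 1 pending]
  -> decompose arrow: push c~(b -> d), Bool~(Bool -> Bool)
step 2: unify c ~ (b -> d)  [subst: {-} | 2 pending]
  bind c := (b -> d)
step 3: unify Bool ~ (Bool -> Bool)  [subst: {c:=(b -> d)} | 1 pending]
  clash: Bool vs (Bool -> Bool)

Answer: FAIL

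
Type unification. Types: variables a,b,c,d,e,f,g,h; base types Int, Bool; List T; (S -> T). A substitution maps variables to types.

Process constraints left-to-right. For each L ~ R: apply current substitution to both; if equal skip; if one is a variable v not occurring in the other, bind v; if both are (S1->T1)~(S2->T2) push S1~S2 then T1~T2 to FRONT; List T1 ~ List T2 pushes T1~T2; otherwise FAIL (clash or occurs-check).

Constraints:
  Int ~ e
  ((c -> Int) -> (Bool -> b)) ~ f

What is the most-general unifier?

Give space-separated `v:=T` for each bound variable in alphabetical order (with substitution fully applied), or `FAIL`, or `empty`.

step 1: unify Int ~ e  [subst: {-} | 1 pending]
  bind e := Int
step 2: unify ((c -> Int) -> (Bool -> b)) ~ f  [subst: {e:=Int} | 0 pending]
  bind f := ((c -> Int) -> (Bool -> b))

Answer: e:=Int f:=((c -> Int) -> (Bool -> b))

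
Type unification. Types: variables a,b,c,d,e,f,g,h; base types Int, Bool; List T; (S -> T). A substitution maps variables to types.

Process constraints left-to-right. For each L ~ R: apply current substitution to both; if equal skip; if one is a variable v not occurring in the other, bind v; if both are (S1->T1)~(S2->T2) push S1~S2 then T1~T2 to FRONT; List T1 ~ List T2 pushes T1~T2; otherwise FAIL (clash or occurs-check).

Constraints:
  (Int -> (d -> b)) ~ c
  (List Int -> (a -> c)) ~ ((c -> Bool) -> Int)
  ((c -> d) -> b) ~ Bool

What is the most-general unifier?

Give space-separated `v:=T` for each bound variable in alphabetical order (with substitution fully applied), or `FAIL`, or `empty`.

Answer: FAIL

Derivation:
step 1: unify (Int -> (d -> b)) ~ c  [subst: {-} | 2 pending]
  bind c := (Int -> (d -> b))
step 2: unify (List Int -> (a -> (Int -> (d -> b)))) ~ (((Int -> (d -> b)) -> Bool) -> Int)  [subst: {c:=(Int -> (d -> b))} | 1 pending]
  -> decompose arrow: push List Int~((Int -> (d -> b)) -> Bool), (a -> (Int -> (d -> b)))~Int
step 3: unify List Int ~ ((Int -> (d -> b)) -> Bool)  [subst: {c:=(Int -> (d -> b))} | 2 pending]
  clash: List Int vs ((Int -> (d -> b)) -> Bool)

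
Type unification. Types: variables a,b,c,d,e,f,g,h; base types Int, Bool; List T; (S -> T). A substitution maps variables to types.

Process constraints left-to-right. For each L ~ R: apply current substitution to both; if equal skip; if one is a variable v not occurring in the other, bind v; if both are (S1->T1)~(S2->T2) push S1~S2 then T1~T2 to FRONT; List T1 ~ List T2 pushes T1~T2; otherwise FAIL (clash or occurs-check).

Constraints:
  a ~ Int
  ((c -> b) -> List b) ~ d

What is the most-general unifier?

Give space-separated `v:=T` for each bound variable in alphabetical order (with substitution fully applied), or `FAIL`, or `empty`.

step 1: unify a ~ Int  [subst: {-} | 1 pending]
  bind a := Int
step 2: unify ((c -> b) -> List b) ~ d  [subst: {a:=Int} | 0 pending]
  bind d := ((c -> b) -> List b)

Answer: a:=Int d:=((c -> b) -> List b)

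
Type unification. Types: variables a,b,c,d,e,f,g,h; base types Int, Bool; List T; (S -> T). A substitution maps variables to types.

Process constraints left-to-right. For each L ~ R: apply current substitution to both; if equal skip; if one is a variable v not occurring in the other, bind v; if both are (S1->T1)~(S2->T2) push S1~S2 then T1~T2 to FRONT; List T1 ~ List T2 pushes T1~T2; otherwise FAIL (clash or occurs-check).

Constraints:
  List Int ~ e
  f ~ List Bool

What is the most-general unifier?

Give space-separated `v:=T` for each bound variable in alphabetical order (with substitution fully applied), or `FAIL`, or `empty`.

Answer: e:=List Int f:=List Bool

Derivation:
step 1: unify List Int ~ e  [subst: {-} | 1 pending]
  bind e := List Int
step 2: unify f ~ List Bool  [subst: {e:=List Int} | 0 pending]
  bind f := List Bool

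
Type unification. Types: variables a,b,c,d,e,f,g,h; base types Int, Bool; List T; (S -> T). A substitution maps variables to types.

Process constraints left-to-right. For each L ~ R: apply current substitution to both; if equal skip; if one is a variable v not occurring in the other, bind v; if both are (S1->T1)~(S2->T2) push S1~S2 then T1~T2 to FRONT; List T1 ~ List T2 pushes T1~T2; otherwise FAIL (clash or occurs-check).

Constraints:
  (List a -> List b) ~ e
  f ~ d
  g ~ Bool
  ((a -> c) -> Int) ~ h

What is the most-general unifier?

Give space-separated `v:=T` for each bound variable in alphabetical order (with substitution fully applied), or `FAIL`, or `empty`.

Answer: e:=(List a -> List b) f:=d g:=Bool h:=((a -> c) -> Int)

Derivation:
step 1: unify (List a -> List b) ~ e  [subst: {-} | 3 pending]
  bind e := (List a -> List b)
step 2: unify f ~ d  [subst: {e:=(List a -> List b)} | 2 pending]
  bind f := d
step 3: unify g ~ Bool  [subst: {e:=(List a -> List b), f:=d} | 1 pending]
  bind g := Bool
step 4: unify ((a -> c) -> Int) ~ h  [subst: {e:=(List a -> List b), f:=d, g:=Bool} | 0 pending]
  bind h := ((a -> c) -> Int)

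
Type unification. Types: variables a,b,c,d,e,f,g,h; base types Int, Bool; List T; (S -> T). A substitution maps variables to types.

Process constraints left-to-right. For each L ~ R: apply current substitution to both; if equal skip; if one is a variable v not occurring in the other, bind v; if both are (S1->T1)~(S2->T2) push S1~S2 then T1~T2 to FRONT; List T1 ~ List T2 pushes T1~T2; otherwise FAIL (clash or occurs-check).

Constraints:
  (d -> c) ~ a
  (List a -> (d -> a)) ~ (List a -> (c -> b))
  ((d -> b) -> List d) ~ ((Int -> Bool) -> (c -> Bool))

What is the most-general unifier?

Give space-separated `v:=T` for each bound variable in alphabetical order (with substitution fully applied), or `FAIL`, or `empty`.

Answer: FAIL

Derivation:
step 1: unify (d -> c) ~ a  [subst: {-} | 2 pending]
  bind a := (d -> c)
step 2: unify (List (d -> c) -> (d -> (d -> c))) ~ (List (d -> c) -> (c -> b))  [subst: {a:=(d -> c)} | 1 pending]
  -> decompose arrow: push List (d -> c)~List (d -> c), (d -> (d -> c))~(c -> b)
step 3: unify List (d -> c) ~ List (d -> c)  [subst: {a:=(d -> c)} | 2 pending]
  -> identical, skip
step 4: unify (d -> (d -> c)) ~ (c -> b)  [subst: {a:=(d -> c)} | 1 pending]
  -> decompose arrow: push d~c, (d -> c)~b
step 5: unify d ~ c  [subst: {a:=(d -> c)} | 2 pending]
  bind d := c
step 6: unify (c -> c) ~ b  [subst: {a:=(d -> c), d:=c} | 1 pending]
  bind b := (c -> c)
step 7: unify ((c -> (c -> c)) -> List c) ~ ((Int -> Bool) -> (c -> Bool))  [subst: {a:=(d -> c), d:=c, b:=(c -> c)} | 0 pending]
  -> decompose arrow: push (c -> (c -> c))~(Int -> Bool), List c~(c -> Bool)
step 8: unify (c -> (c -> c)) ~ (Int -> Bool)  [subst: {a:=(d -> c), d:=c, b:=(c -> c)} | 1 pending]
  -> decompose arrow: push c~Int, (c -> c)~Bool
step 9: unify c ~ Int  [subst: {a:=(d -> c), d:=c, b:=(c -> c)} | 2 pending]
  bind c := Int
step 10: unify (Int -> Int) ~ Bool  [subst: {a:=(d -> c), d:=c, b:=(c -> c), c:=Int} | 1 pending]
  clash: (Int -> Int) vs Bool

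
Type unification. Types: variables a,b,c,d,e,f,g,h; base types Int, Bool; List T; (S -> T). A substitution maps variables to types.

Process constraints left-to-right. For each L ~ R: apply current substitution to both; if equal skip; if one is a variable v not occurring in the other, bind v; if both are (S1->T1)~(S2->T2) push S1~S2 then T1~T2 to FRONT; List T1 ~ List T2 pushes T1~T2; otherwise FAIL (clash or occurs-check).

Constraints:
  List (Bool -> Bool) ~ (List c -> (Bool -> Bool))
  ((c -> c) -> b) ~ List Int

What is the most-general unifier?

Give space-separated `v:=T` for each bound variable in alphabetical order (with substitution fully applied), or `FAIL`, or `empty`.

step 1: unify List (Bool -> Bool) ~ (List c -> (Bool -> Bool))  [subst: {-} | 1 pending]
  clash: List (Bool -> Bool) vs (List c -> (Bool -> Bool))

Answer: FAIL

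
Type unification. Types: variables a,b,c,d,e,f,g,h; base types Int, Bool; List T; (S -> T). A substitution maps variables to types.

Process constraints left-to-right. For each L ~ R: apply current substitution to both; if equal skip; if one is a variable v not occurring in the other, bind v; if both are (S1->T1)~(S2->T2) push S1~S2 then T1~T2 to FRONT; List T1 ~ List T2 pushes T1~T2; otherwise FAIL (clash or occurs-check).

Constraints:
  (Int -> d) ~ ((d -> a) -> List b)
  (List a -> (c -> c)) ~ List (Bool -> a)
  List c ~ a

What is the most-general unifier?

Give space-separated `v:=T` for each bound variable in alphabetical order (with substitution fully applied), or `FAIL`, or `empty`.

step 1: unify (Int -> d) ~ ((d -> a) -> List b)  [subst: {-} | 2 pending]
  -> decompose arrow: push Int~(d -> a), d~List b
step 2: unify Int ~ (d -> a)  [subst: {-} | 3 pending]
  clash: Int vs (d -> a)

Answer: FAIL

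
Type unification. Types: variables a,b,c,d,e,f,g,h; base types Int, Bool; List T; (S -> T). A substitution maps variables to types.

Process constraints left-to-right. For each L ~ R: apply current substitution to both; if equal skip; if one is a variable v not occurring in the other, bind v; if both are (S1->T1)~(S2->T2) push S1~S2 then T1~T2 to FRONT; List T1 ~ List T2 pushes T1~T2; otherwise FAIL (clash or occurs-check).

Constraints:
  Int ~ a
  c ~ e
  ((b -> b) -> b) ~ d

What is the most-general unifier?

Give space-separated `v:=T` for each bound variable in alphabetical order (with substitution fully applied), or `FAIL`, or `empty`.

step 1: unify Int ~ a  [subst: {-} | 2 pending]
  bind a := Int
step 2: unify c ~ e  [subst: {a:=Int} | 1 pending]
  bind c := e
step 3: unify ((b -> b) -> b) ~ d  [subst: {a:=Int, c:=e} | 0 pending]
  bind d := ((b -> b) -> b)

Answer: a:=Int c:=e d:=((b -> b) -> b)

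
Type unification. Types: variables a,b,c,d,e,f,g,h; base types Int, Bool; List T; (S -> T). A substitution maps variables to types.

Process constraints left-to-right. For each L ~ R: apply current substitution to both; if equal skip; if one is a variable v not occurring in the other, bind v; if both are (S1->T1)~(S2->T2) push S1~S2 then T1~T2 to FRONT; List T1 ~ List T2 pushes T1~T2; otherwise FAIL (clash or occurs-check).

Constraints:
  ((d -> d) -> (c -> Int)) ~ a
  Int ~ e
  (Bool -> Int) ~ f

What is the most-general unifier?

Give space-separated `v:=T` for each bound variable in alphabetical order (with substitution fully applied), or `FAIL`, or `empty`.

Answer: a:=((d -> d) -> (c -> Int)) e:=Int f:=(Bool -> Int)

Derivation:
step 1: unify ((d -> d) -> (c -> Int)) ~ a  [subst: {-} | 2 pending]
  bind a := ((d -> d) -> (c -> Int))
step 2: unify Int ~ e  [subst: {a:=((d -> d) -> (c -> Int))} | 1 pending]
  bind e := Int
step 3: unify (Bool -> Int) ~ f  [subst: {a:=((d -> d) -> (c -> Int)), e:=Int} | 0 pending]
  bind f := (Bool -> Int)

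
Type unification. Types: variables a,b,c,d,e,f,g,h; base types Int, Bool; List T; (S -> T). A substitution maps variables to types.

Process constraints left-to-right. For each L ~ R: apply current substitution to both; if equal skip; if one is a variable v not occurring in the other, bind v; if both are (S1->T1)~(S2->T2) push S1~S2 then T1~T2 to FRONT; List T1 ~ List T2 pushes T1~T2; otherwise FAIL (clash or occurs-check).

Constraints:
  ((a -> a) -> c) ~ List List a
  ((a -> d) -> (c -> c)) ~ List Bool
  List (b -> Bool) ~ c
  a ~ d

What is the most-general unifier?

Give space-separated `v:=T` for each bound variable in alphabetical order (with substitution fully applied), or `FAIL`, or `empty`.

step 1: unify ((a -> a) -> c) ~ List List a  [subst: {-} | 3 pending]
  clash: ((a -> a) -> c) vs List List a

Answer: FAIL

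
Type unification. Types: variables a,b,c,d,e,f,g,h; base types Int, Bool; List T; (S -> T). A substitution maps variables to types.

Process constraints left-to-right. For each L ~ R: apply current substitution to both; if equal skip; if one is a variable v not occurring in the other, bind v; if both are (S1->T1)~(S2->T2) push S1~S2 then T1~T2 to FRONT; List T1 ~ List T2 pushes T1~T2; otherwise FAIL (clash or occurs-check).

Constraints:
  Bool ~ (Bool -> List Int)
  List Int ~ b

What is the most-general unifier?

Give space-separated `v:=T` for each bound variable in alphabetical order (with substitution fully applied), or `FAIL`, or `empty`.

step 1: unify Bool ~ (Bool -> List Int)  [subst: {-} | 1 pending]
  clash: Bool vs (Bool -> List Int)

Answer: FAIL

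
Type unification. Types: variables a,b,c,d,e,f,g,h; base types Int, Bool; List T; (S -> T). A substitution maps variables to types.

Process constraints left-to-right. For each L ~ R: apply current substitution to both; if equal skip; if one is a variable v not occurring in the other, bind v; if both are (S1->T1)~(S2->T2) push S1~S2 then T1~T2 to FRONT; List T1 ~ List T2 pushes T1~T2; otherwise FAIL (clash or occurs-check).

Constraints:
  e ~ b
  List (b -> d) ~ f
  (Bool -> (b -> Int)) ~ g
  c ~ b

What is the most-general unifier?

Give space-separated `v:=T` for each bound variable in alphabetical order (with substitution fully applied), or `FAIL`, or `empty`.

Answer: c:=b e:=b f:=List (b -> d) g:=(Bool -> (b -> Int))

Derivation:
step 1: unify e ~ b  [subst: {-} | 3 pending]
  bind e := b
step 2: unify List (b -> d) ~ f  [subst: {e:=b} | 2 pending]
  bind f := List (b -> d)
step 3: unify (Bool -> (b -> Int)) ~ g  [subst: {e:=b, f:=List (b -> d)} | 1 pending]
  bind g := (Bool -> (b -> Int))
step 4: unify c ~ b  [subst: {e:=b, f:=List (b -> d), g:=(Bool -> (b -> Int))} | 0 pending]
  bind c := b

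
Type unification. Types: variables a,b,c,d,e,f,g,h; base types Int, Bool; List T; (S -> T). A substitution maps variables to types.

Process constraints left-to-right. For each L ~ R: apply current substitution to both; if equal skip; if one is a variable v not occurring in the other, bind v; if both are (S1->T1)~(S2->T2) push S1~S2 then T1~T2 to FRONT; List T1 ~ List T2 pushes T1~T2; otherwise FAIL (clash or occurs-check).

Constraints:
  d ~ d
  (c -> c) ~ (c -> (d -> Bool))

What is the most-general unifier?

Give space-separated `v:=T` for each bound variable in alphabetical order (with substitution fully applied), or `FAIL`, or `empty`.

step 1: unify d ~ d  [subst: {-} | 1 pending]
  -> identical, skip
step 2: unify (c -> c) ~ (c -> (d -> Bool))  [subst: {-} | 0 pending]
  -> decompose arrow: push c~c, c~(d -> Bool)
step 3: unify c ~ c  [subst: {-} | 1 pending]
  -> identical, skip
step 4: unify c ~ (d -> Bool)  [subst: {-} | 0 pending]
  bind c := (d -> Bool)

Answer: c:=(d -> Bool)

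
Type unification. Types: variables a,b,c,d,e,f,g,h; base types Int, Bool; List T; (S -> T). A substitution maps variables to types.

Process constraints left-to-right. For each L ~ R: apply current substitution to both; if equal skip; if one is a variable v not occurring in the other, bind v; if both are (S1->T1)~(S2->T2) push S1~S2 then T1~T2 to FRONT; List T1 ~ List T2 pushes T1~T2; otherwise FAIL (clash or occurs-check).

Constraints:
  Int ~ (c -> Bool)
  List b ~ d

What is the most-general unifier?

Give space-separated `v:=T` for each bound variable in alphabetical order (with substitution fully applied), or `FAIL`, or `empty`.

step 1: unify Int ~ (c -> Bool)  [subst: {-} | 1 pending]
  clash: Int vs (c -> Bool)

Answer: FAIL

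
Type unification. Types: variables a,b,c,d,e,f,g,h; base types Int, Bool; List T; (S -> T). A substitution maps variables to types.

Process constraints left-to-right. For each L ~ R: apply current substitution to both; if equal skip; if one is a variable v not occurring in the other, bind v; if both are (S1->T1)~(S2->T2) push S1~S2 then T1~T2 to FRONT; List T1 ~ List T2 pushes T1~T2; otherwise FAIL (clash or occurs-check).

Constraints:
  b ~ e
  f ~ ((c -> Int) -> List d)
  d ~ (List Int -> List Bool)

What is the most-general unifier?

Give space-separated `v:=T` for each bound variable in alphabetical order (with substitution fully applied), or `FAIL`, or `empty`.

Answer: b:=e d:=(List Int -> List Bool) f:=((c -> Int) -> List (List Int -> List Bool))

Derivation:
step 1: unify b ~ e  [subst: {-} | 2 pending]
  bind b := e
step 2: unify f ~ ((c -> Int) -> List d)  [subst: {b:=e} | 1 pending]
  bind f := ((c -> Int) -> List d)
step 3: unify d ~ (List Int -> List Bool)  [subst: {b:=e, f:=((c -> Int) -> List d)} | 0 pending]
  bind d := (List Int -> List Bool)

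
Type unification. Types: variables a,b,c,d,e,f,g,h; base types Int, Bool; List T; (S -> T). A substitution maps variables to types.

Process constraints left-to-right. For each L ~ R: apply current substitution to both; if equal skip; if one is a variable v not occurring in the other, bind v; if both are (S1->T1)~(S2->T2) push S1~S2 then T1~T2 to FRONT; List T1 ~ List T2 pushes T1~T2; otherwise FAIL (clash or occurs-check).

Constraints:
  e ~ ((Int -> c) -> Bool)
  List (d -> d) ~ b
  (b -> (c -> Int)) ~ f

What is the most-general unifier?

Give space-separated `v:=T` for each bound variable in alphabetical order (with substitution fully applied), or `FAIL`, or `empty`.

Answer: b:=List (d -> d) e:=((Int -> c) -> Bool) f:=(List (d -> d) -> (c -> Int))

Derivation:
step 1: unify e ~ ((Int -> c) -> Bool)  [subst: {-} | 2 pending]
  bind e := ((Int -> c) -> Bool)
step 2: unify List (d -> d) ~ b  [subst: {e:=((Int -> c) -> Bool)} | 1 pending]
  bind b := List (d -> d)
step 3: unify (List (d -> d) -> (c -> Int)) ~ f  [subst: {e:=((Int -> c) -> Bool), b:=List (d -> d)} | 0 pending]
  bind f := (List (d -> d) -> (c -> Int))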